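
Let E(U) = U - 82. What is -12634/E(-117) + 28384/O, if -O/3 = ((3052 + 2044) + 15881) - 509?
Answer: 192532430/3054849 ≈ 63.025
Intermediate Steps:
E(U) = -82 + U
O = -61404 (O = -3*(((3052 + 2044) + 15881) - 509) = -3*((5096 + 15881) - 509) = -3*(20977 - 509) = -3*20468 = -61404)
-12634/E(-117) + 28384/O = -12634/(-82 - 117) + 28384/(-61404) = -12634/(-199) + 28384*(-1/61404) = -12634*(-1/199) - 7096/15351 = 12634/199 - 7096/15351 = 192532430/3054849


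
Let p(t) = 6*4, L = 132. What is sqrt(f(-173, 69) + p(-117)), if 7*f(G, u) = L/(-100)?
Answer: 3*sqrt(3241)/35 ≈ 4.8797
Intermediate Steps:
f(G, u) = -33/175 (f(G, u) = (132/(-100))/7 = (132*(-1/100))/7 = (1/7)*(-33/25) = -33/175)
p(t) = 24
sqrt(f(-173, 69) + p(-117)) = sqrt(-33/175 + 24) = sqrt(4167/175) = 3*sqrt(3241)/35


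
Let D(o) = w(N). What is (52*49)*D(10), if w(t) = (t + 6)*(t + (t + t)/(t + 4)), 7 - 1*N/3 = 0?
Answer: 39007332/25 ≈ 1.5603e+6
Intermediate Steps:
N = 21 (N = 21 - 3*0 = 21 + 0 = 21)
w(t) = (6 + t)*(t + 2*t/(4 + t)) (w(t) = (6 + t)*(t + (2*t)/(4 + t)) = (6 + t)*(t + 2*t/(4 + t)))
D(o) = 15309/25 (D(o) = 21*(36 + 21² + 12*21)/(4 + 21) = 21*(36 + 441 + 252)/25 = 21*(1/25)*729 = 15309/25)
(52*49)*D(10) = (52*49)*(15309/25) = 2548*(15309/25) = 39007332/25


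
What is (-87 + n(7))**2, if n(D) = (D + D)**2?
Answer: 11881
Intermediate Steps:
n(D) = 4*D**2 (n(D) = (2*D)**2 = 4*D**2)
(-87 + n(7))**2 = (-87 + 4*7**2)**2 = (-87 + 4*49)**2 = (-87 + 196)**2 = 109**2 = 11881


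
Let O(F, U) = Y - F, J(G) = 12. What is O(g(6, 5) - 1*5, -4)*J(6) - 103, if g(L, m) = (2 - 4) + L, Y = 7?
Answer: -7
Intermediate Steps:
g(L, m) = -2 + L
O(F, U) = 7 - F
O(g(6, 5) - 1*5, -4)*J(6) - 103 = (7 - ((-2 + 6) - 1*5))*12 - 103 = (7 - (4 - 5))*12 - 103 = (7 - 1*(-1))*12 - 103 = (7 + 1)*12 - 103 = 8*12 - 103 = 96 - 103 = -7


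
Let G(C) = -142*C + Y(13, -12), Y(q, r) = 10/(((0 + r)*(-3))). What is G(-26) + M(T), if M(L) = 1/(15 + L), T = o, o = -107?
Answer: 3057197/828 ≈ 3692.3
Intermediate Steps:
T = -107
Y(q, r) = -10/(3*r) (Y(q, r) = 10/((r*(-3))) = 10/((-3*r)) = 10*(-1/(3*r)) = -10/(3*r))
G(C) = 5/18 - 142*C (G(C) = -142*C - 10/3/(-12) = -142*C - 10/3*(-1/12) = -142*C + 5/18 = 5/18 - 142*C)
G(-26) + M(T) = (5/18 - 142*(-26)) + 1/(15 - 107) = (5/18 + 3692) + 1/(-92) = 66461/18 - 1/92 = 3057197/828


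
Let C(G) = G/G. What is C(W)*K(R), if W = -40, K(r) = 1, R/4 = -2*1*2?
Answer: 1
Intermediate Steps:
R = -16 (R = 4*(-2*1*2) = 4*(-2*2) = 4*(-4) = -16)
C(G) = 1
C(W)*K(R) = 1*1 = 1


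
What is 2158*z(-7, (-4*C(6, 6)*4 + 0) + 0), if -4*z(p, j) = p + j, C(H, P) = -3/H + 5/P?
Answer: 39923/6 ≈ 6653.8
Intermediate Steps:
z(p, j) = -j/4 - p/4 (z(p, j) = -(p + j)/4 = -(j + p)/4 = -j/4 - p/4)
2158*z(-7, (-4*C(6, 6)*4 + 0) + 0) = 2158*(-((-4*(-3/6 + 5/6)*4 + 0) + 0)/4 - 1/4*(-7)) = 2158*(-((-4*(-3*1/6 + 5*(1/6))*4 + 0) + 0)/4 + 7/4) = 2158*(-((-4*(-1/2 + 5/6)*4 + 0) + 0)/4 + 7/4) = 2158*(-((-4*1/3*4 + 0) + 0)/4 + 7/4) = 2158*(-((-4/3*4 + 0) + 0)/4 + 7/4) = 2158*(-((-16/3 + 0) + 0)/4 + 7/4) = 2158*(-(-16/3 + 0)/4 + 7/4) = 2158*(-1/4*(-16/3) + 7/4) = 2158*(4/3 + 7/4) = 2158*(37/12) = 39923/6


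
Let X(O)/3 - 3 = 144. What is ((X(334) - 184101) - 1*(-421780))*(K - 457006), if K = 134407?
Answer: -76817273880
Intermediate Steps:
X(O) = 441 (X(O) = 9 + 3*144 = 9 + 432 = 441)
((X(334) - 184101) - 1*(-421780))*(K - 457006) = ((441 - 184101) - 1*(-421780))*(134407 - 457006) = (-183660 + 421780)*(-322599) = 238120*(-322599) = -76817273880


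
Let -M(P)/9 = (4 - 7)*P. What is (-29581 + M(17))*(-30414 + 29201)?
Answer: 35324986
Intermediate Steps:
M(P) = 27*P (M(P) = -9*(4 - 7)*P = -(-27)*P = 27*P)
(-29581 + M(17))*(-30414 + 29201) = (-29581 + 27*17)*(-30414 + 29201) = (-29581 + 459)*(-1213) = -29122*(-1213) = 35324986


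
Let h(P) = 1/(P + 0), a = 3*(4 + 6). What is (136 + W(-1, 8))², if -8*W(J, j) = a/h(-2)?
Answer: 82369/4 ≈ 20592.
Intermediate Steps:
a = 30 (a = 3*10 = 30)
h(P) = 1/P
W(J, j) = 15/2 (W(J, j) = -15/(4*(1/(-2))) = -15/(4*(-½)) = -15*(-2)/4 = -⅛*(-60) = 15/2)
(136 + W(-1, 8))² = (136 + 15/2)² = (287/2)² = 82369/4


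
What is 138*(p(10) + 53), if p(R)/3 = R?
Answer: 11454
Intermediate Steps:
p(R) = 3*R
138*(p(10) + 53) = 138*(3*10 + 53) = 138*(30 + 53) = 138*83 = 11454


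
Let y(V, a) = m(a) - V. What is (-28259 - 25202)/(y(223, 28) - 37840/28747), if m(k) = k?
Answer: 1536843367/5643505 ≈ 272.32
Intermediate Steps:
y(V, a) = a - V
(-28259 - 25202)/(y(223, 28) - 37840/28747) = (-28259 - 25202)/((28 - 1*223) - 37840/28747) = -53461/((28 - 223) - 37840*1/28747) = -53461/(-195 - 37840/28747) = -53461/(-5643505/28747) = -53461*(-28747/5643505) = 1536843367/5643505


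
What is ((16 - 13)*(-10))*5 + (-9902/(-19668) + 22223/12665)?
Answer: -123495947/835890 ≈ -147.74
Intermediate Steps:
((16 - 13)*(-10))*5 + (-9902/(-19668) + 22223/12665) = (3*(-10))*5 + (-9902*(-1/19668) + 22223*(1/12665)) = -30*5 + (4951/9834 + 22223/12665) = -150 + 1887553/835890 = -123495947/835890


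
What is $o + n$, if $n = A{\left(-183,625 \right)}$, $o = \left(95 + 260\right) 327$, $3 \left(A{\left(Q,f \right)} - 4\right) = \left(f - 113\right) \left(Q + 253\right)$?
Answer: $\frac{384107}{3} \approx 1.2804 \cdot 10^{5}$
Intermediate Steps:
$A{\left(Q,f \right)} = 4 + \frac{\left(-113 + f\right) \left(253 + Q\right)}{3}$ ($A{\left(Q,f \right)} = 4 + \frac{\left(f - 113\right) \left(Q + 253\right)}{3} = 4 + \frac{\left(-113 + f\right) \left(253 + Q\right)}{3}$)
$o = 116085$ ($o = 355 \cdot 327 = 116085$)
$n = \frac{35852}{3}$ ($n = - \frac{28577}{3} - -6893 + \frac{253}{3} \cdot 625 + \frac{1}{3} \left(-183\right) 625 = - \frac{28577}{3} + 6893 + \frac{158125}{3} - 38125 = \frac{35852}{3} \approx 11951.0$)
$o + n = 116085 + \frac{35852}{3} = \frac{384107}{3}$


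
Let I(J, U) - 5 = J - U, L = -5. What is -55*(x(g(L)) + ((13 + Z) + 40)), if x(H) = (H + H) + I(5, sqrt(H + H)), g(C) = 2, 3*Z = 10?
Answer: -11275/3 ≈ -3758.3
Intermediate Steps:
Z = 10/3 (Z = (1/3)*10 = 10/3 ≈ 3.3333)
I(J, U) = 5 + J - U (I(J, U) = 5 + (J - U) = 5 + J - U)
x(H) = 10 + 2*H - sqrt(2)*sqrt(H) (x(H) = (H + H) + (5 + 5 - sqrt(H + H)) = 2*H + (5 + 5 - sqrt(2*H)) = 2*H + (5 + 5 - sqrt(2)*sqrt(H)) = 2*H + (10 - sqrt(2)*sqrt(H)) = 10 + 2*H - sqrt(2)*sqrt(H))
-55*(x(g(L)) + ((13 + Z) + 40)) = -55*((10 + 2*2 - sqrt(2)*sqrt(2)) + ((13 + 10/3) + 40)) = -55*((10 + 4 - 2) + (49/3 + 40)) = -55*(12 + 169/3) = -55*205/3 = -11275/3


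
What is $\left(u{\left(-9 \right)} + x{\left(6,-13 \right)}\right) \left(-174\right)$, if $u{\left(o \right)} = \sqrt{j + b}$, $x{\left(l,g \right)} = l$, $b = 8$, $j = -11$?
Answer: $-1044 - 174 i \sqrt{3} \approx -1044.0 - 301.38 i$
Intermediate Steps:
$u{\left(o \right)} = i \sqrt{3}$ ($u{\left(o \right)} = \sqrt{-11 + 8} = \sqrt{-3} = i \sqrt{3}$)
$\left(u{\left(-9 \right)} + x{\left(6,-13 \right)}\right) \left(-174\right) = \left(i \sqrt{3} + 6\right) \left(-174\right) = \left(6 + i \sqrt{3}\right) \left(-174\right) = -1044 - 174 i \sqrt{3}$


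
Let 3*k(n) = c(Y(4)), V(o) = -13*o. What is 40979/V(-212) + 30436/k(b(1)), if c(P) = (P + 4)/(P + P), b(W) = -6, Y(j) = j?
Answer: 251685827/2756 ≈ 91323.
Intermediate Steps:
c(P) = (4 + P)/(2*P) (c(P) = (4 + P)/((2*P)) = (4 + P)*(1/(2*P)) = (4 + P)/(2*P))
k(n) = 1/3 (k(n) = ((1/2)*(4 + 4)/4)/3 = ((1/2)*(1/4)*8)/3 = (1/3)*1 = 1/3)
40979/V(-212) + 30436/k(b(1)) = 40979/((-13*(-212))) + 30436/(1/3) = 40979/2756 + 30436*3 = 40979*(1/2756) + 91308 = 40979/2756 + 91308 = 251685827/2756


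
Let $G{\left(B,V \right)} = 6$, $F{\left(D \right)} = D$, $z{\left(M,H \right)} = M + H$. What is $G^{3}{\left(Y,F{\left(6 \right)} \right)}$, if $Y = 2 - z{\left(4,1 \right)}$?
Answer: $216$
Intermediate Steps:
$z{\left(M,H \right)} = H + M$
$Y = -3$ ($Y = 2 - \left(1 + 4\right) = 2 - 5 = -3$)
$G^{3}{\left(Y,F{\left(6 \right)} \right)} = 6^{3} = 216$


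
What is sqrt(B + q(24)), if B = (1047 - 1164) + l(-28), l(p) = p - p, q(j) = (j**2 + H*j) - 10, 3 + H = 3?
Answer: sqrt(449) ≈ 21.190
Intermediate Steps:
H = 0 (H = -3 + 3 = 0)
q(j) = -10 + j**2 (q(j) = (j**2 + 0*j) - 10 = (j**2 + 0) - 10 = j**2 - 10 = -10 + j**2)
l(p) = 0
B = -117 (B = (1047 - 1164) + 0 = -117 + 0 = -117)
sqrt(B + q(24)) = sqrt(-117 + (-10 + 24**2)) = sqrt(-117 + (-10 + 576)) = sqrt(-117 + 566) = sqrt(449)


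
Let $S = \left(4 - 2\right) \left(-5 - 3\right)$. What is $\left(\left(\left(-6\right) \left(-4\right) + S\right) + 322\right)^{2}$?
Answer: $108900$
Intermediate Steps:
$S = -16$ ($S = 2 \left(-8\right) = -16$)
$\left(\left(\left(-6\right) \left(-4\right) + S\right) + 322\right)^{2} = \left(\left(\left(-6\right) \left(-4\right) - 16\right) + 322\right)^{2} = \left(\left(24 - 16\right) + 322\right)^{2} = \left(8 + 322\right)^{2} = 330^{2} = 108900$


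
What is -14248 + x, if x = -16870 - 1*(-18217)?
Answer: -12901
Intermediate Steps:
x = 1347 (x = -16870 + 18217 = 1347)
-14248 + x = -14248 + 1347 = -12901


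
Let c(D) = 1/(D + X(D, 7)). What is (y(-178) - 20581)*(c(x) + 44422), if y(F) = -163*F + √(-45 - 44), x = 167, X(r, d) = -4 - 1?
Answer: 6742994005/18 + 7196365*I*√89/162 ≈ 3.7461e+8 + 4.1908e+5*I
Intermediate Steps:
X(r, d) = -5
c(D) = 1/(-5 + D) (c(D) = 1/(D - 5) = 1/(-5 + D))
y(F) = -163*F + I*√89 (y(F) = -163*F + √(-89) = -163*F + I*√89)
(y(-178) - 20581)*(c(x) + 44422) = ((-163*(-178) + I*√89) - 20581)*(1/(-5 + 167) + 44422) = ((29014 + I*√89) - 20581)*(1/162 + 44422) = (8433 + I*√89)*(1/162 + 44422) = (8433 + I*√89)*(7196365/162) = 6742994005/18 + 7196365*I*√89/162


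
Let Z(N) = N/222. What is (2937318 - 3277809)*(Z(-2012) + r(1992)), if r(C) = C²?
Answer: -49990218760706/37 ≈ -1.3511e+12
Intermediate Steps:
Z(N) = N/222 (Z(N) = N*(1/222) = N/222)
(2937318 - 3277809)*(Z(-2012) + r(1992)) = (2937318 - 3277809)*((1/222)*(-2012) + 1992²) = -340491*(-1006/111 + 3968064) = -340491*440454098/111 = -49990218760706/37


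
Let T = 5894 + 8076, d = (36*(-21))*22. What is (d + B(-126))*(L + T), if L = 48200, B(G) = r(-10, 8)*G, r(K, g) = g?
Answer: -1096678800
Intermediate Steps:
B(G) = 8*G
d = -16632 (d = -756*22 = -16632)
T = 13970
(d + B(-126))*(L + T) = (-16632 + 8*(-126))*(48200 + 13970) = (-16632 - 1008)*62170 = -17640*62170 = -1096678800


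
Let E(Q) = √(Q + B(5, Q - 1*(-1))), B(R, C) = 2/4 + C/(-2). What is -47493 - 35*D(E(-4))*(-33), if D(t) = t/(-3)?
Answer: -47493 - 385*I*√2 ≈ -47493.0 - 544.47*I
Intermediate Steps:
B(R, C) = ½ - C/2 (B(R, C) = 2*(¼) + C*(-½) = ½ - C/2)
E(Q) = √2*√Q/2 (E(Q) = √(Q + (½ - (Q - 1*(-1))/2)) = √(Q + (½ - (Q + 1)/2)) = √(Q + (½ - (1 + Q)/2)) = √(Q + (½ + (-½ - Q/2))) = √(Q - Q/2) = √(Q/2) = √2*√Q/2)
D(t) = -t/3 (D(t) = t*(-⅓) = -t/3)
-47493 - 35*D(E(-4))*(-33) = -47493 - 35*(-√2*√(-4)/6)*(-33) = -47493 - 35*(-√2*2*I/6)*(-33) = -47493 - 35*(-I*√2/3)*(-33) = -47493 - (-35*I*√2/3)*(-33) = -47493 - 385*I*√2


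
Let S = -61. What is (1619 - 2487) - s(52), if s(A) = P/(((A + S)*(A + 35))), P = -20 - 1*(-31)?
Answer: -679633/783 ≈ -867.99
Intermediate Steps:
P = 11 (P = -20 + 31 = 11)
s(A) = 11/((-61 + A)*(35 + A)) (s(A) = 11/(((A - 61)*(A + 35))) = 11/(((-61 + A)*(35 + A))) = 11*(1/((-61 + A)*(35 + A))) = 11/((-61 + A)*(35 + A)))
(1619 - 2487) - s(52) = (1619 - 2487) - 11/(-2135 + 52**2 - 26*52) = -868 - 11/(-2135 + 2704 - 1352) = -868 - 11/(-783) = -868 - 11*(-1)/783 = -868 - 1*(-11/783) = -868 + 11/783 = -679633/783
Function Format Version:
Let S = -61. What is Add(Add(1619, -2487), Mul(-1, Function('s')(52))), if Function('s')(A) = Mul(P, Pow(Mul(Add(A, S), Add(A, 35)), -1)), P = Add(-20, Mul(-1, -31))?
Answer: Rational(-679633, 783) ≈ -867.99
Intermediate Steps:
P = 11 (P = Add(-20, 31) = 11)
Function('s')(A) = Mul(11, Pow(Add(-61, A), -1), Pow(Add(35, A), -1)) (Function('s')(A) = Mul(11, Pow(Mul(Add(A, -61), Add(A, 35)), -1)) = Mul(11, Pow(Mul(Add(-61, A), Add(35, A)), -1)) = Mul(11, Mul(Pow(Add(-61, A), -1), Pow(Add(35, A), -1))) = Mul(11, Pow(Add(-61, A), -1), Pow(Add(35, A), -1)))
Add(Add(1619, -2487), Mul(-1, Function('s')(52))) = Add(Add(1619, -2487), Mul(-1, Mul(11, Pow(Add(-2135, Pow(52, 2), Mul(-26, 52)), -1)))) = Add(-868, Mul(-1, Mul(11, Pow(Add(-2135, 2704, -1352), -1)))) = Add(-868, Mul(-1, Mul(11, Pow(-783, -1)))) = Add(-868, Mul(-1, Mul(11, Rational(-1, 783)))) = Add(-868, Mul(-1, Rational(-11, 783))) = Add(-868, Rational(11, 783)) = Rational(-679633, 783)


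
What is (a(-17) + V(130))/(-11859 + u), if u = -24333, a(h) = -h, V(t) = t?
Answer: -49/12064 ≈ -0.0040617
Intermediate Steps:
(a(-17) + V(130))/(-11859 + u) = (-1*(-17) + 130)/(-11859 - 24333) = (17 + 130)/(-36192) = 147*(-1/36192) = -49/12064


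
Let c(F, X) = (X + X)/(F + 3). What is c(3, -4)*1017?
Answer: -1356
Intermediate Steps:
c(F, X) = 2*X/(3 + F) (c(F, X) = (2*X)/(3 + F) = 2*X/(3 + F))
c(3, -4)*1017 = (2*(-4)/(3 + 3))*1017 = (2*(-4)/6)*1017 = (2*(-4)*(⅙))*1017 = -4/3*1017 = -1356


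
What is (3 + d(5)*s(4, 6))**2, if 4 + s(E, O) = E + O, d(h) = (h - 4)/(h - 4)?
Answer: 81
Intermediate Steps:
d(h) = 1 (d(h) = (-4 + h)/(-4 + h) = 1)
s(E, O) = -4 + E + O (s(E, O) = -4 + (E + O) = -4 + E + O)
(3 + d(5)*s(4, 6))**2 = (3 + 1*(-4 + 4 + 6))**2 = (3 + 1*6)**2 = (3 + 6)**2 = 9**2 = 81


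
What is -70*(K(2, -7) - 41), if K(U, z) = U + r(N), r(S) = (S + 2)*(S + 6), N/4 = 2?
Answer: -7070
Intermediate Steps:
N = 8 (N = 4*2 = 8)
r(S) = (2 + S)*(6 + S)
K(U, z) = 140 + U (K(U, z) = U + (12 + 8² + 8*8) = U + (12 + 64 + 64) = U + 140 = 140 + U)
-70*(K(2, -7) - 41) = -70*((140 + 2) - 41) = -70*(142 - 41) = -70*101 = -7070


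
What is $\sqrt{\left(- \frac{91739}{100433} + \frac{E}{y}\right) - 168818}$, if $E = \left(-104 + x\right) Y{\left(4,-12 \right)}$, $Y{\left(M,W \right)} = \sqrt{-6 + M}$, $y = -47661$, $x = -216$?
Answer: $\frac{\sqrt{-3868122971853336512380869 + 153838841124233280 i \sqrt{2}}}{4786737213} \approx 1.1555 \cdot 10^{-5} + 410.88 i$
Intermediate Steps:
$E = - 320 i \sqrt{2}$ ($E = \left(-104 - 216\right) \sqrt{-6 + 4} = - 320 \sqrt{-2} = - 320 i \sqrt{2} \approx - 452.55 i$)
$\sqrt{\left(- \frac{91739}{100433} + \frac{E}{y}\right) - 168818} = \sqrt{\left(- \frac{91739}{100433} + \frac{\left(-320\right) i \sqrt{2}}{-47661}\right) - 168818} = \sqrt{\left(\left(-91739\right) \frac{1}{100433} + - 320 i \sqrt{2} \left(- \frac{1}{47661}\right)\right) - 168818} = \sqrt{\left(- \frac{91739}{100433} + \frac{320 i \sqrt{2}}{47661}\right) - 168818} = \sqrt{- \frac{16954989933}{100433} + \frac{320 i \sqrt{2}}{47661}}$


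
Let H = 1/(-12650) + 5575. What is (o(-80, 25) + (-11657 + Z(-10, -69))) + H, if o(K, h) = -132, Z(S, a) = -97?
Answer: -79834151/12650 ≈ -6311.0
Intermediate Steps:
H = 70523749/12650 (H = -1/12650 + 5575 = 70523749/12650 ≈ 5575.0)
(o(-80, 25) + (-11657 + Z(-10, -69))) + H = (-132 + (-11657 - 97)) + 70523749/12650 = (-132 - 11754) + 70523749/12650 = -11886 + 70523749/12650 = -79834151/12650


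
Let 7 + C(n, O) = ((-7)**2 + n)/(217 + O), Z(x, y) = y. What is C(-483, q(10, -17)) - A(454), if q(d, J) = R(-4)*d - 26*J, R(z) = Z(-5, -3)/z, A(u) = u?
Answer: -19851/43 ≈ -461.65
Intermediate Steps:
R(z) = -3/z
q(d, J) = -26*J + 3*d/4 (q(d, J) = (-3/(-4))*d - 26*J = (-3*(-1/4))*d - 26*J = 3*d/4 - 26*J = -26*J + 3*d/4)
C(n, O) = -7 + (49 + n)/(217 + O) (C(n, O) = -7 + ((-7)**2 + n)/(217 + O) = -7 + (49 + n)/(217 + O))
C(-483, q(10, -17)) - A(454) = (-1470 - 483 - 7*(-26*(-17) + (3/4)*10))/(217 + (-26*(-17) + (3/4)*10)) - 1*454 = (-1470 - 483 - 7*(442 + 15/2))/(217 + (442 + 15/2)) - 454 = (-1470 - 483 - 7*899/2)/(217 + 899/2) - 454 = (-1470 - 483 - 6293/2)/(1333/2) - 454 = (2/1333)*(-10199/2) - 454 = -329/43 - 454 = -19851/43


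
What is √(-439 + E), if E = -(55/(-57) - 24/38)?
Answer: 2*I*√355281/57 ≈ 20.914*I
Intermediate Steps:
E = 91/57 (E = -(55*(-1/57) - 24*1/38) = -(-55/57 - 12/19) = -1*(-91/57) = 91/57 ≈ 1.5965)
√(-439 + E) = √(-439 + 91/57) = √(-24932/57) = 2*I*√355281/57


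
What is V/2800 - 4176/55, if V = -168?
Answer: -41793/550 ≈ -75.987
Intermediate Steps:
V/2800 - 4176/55 = -168/2800 - 4176/55 = -168*1/2800 - 4176*1/55 = -3/50 - 4176/55 = -41793/550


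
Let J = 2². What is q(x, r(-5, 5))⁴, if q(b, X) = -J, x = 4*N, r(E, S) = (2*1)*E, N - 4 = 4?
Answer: 256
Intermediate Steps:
N = 8 (N = 4 + 4 = 8)
r(E, S) = 2*E
J = 4
x = 32 (x = 4*8 = 32)
q(b, X) = -4 (q(b, X) = -1*4 = -4)
q(x, r(-5, 5))⁴ = (-4)⁴ = 256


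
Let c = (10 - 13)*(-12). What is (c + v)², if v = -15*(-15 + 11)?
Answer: 9216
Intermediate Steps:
v = 60 (v = -15*(-4) = 60)
c = 36 (c = -3*(-12) = 36)
(c + v)² = (36 + 60)² = 96² = 9216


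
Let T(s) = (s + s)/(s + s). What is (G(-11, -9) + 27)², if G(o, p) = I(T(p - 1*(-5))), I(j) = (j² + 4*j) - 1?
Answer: 961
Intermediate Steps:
T(s) = 1 (T(s) = (2*s)/((2*s)) = (2*s)*(1/(2*s)) = 1)
I(j) = -1 + j² + 4*j
G(o, p) = 4 (G(o, p) = -1 + 1² + 4*1 = -1 + 1 + 4 = 4)
(G(-11, -9) + 27)² = (4 + 27)² = 31² = 961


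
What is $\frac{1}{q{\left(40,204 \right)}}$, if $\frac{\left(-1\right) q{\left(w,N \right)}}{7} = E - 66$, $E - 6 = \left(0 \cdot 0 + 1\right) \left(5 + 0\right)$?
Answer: $\frac{1}{385} \approx 0.0025974$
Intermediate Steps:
$E = 11$ ($E = 6 + \left(0 \cdot 0 + 1\right) \left(5 + 0\right) = 6 + \left(0 + 1\right) 5 = 6 + 1 \cdot 5 = 6 + 5 = 11$)
$q{\left(w,N \right)} = 385$ ($q{\left(w,N \right)} = - 7 \left(11 - 66\right) = \left(-7\right) \left(-55\right) = 385$)
$\frac{1}{q{\left(40,204 \right)}} = \frac{1}{385}$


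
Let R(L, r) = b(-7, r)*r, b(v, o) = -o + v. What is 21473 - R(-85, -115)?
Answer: 33893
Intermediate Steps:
b(v, o) = v - o
R(L, r) = r*(-7 - r) (R(L, r) = (-7 - r)*r = r*(-7 - r))
21473 - R(-85, -115) = 21473 - (-1)*(-115)*(7 - 115) = 21473 - (-1)*(-115)*(-108) = 21473 - 1*(-12420) = 21473 + 12420 = 33893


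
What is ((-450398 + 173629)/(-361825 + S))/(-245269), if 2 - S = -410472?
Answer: 276769/11932091581 ≈ 2.3195e-5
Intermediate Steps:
S = 410474 (S = 2 - 1*(-410472) = 2 + 410472 = 410474)
((-450398 + 173629)/(-361825 + S))/(-245269) = ((-450398 + 173629)/(-361825 + 410474))/(-245269) = -276769/48649*(-1/245269) = 276769/11932091581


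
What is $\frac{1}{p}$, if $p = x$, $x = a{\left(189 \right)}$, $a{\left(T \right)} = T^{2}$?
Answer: $\frac{1}{35721} \approx 2.7995 \cdot 10^{-5}$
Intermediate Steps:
$x = 35721$ ($x = 189^{2} = 35721$)
$p = 35721$
$\frac{1}{p} = \frac{1}{35721}$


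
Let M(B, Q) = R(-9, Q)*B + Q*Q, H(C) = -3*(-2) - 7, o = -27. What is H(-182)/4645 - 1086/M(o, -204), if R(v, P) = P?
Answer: -848599/36481830 ≈ -0.023261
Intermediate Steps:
H(C) = -1 (H(C) = 6 - 7 = -1)
M(B, Q) = Q² + B*Q (M(B, Q) = Q*B + Q*Q = B*Q + Q² = Q² + B*Q)
H(-182)/4645 - 1086/M(o, -204) = -1/4645 - 1086*(-1/(204*(-27 - 204))) = -1*1/4645 - 1086/((-204*(-231))) = -1/4645 - 1086/47124 = -1/4645 - 1086*1/47124 = -1/4645 - 181/7854 = -848599/36481830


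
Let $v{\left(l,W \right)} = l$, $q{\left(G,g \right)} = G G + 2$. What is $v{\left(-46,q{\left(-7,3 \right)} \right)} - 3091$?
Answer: $-3137$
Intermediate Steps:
$q{\left(G,g \right)} = 2 + G^{2}$ ($q{\left(G,g \right)} = G^{2} + 2 = 2 + G^{2}$)
$v{\left(-46,q{\left(-7,3 \right)} \right)} - 3091 = -46 - 3091 = -3137$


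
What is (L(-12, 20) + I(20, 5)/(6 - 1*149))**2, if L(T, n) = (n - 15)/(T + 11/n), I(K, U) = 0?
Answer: 10000/52441 ≈ 0.19069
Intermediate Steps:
L(T, n) = (-15 + n)/(T + 11/n)
(L(-12, 20) + I(20, 5)/(6 - 1*149))**2 = (20*(-15 + 20)/(11 - 12*20) + 0/(6 - 1*149))**2 = (20*5/(11 - 240) + 0/(6 - 149))**2 = (20*5/(-229) + 0/(-143))**2 = (20*(-1/229)*5 + 0*(-1/143))**2 = (-100/229 + 0)**2 = (-100/229)**2 = 10000/52441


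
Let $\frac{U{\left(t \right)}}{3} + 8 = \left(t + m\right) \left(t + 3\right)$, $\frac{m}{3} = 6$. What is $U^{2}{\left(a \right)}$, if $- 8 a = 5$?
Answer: $\frac{40793769}{4096} \approx 9959.4$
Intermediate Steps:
$a = - \frac{5}{8}$ ($a = \left(- \frac{1}{8}\right) 5 = - \frac{5}{8} \approx -0.625$)
$m = 18$ ($m = 3 \cdot 6 = 18$)
$U{\left(t \right)} = -24 + 3 \left(3 + t\right) \left(18 + t\right)$ ($U{\left(t \right)} = -24 + 3 \left(t + 18\right) \left(t + 3\right) = -24 + 3 \left(18 + t\right) \left(3 + t\right) = -24 + 3 \left(3 + t\right) \left(18 + t\right)$)
$U^{2}{\left(a \right)} = \left(138 + 3 \left(- \frac{5}{8}\right)^{2} + 63 \left(- \frac{5}{8}\right)\right)^{2} = \left(138 + 3 \cdot \frac{25}{64} - \frac{315}{8}\right)^{2} = \left(138 + \frac{75}{64} - \frac{315}{8}\right)^{2} = \left(\frac{6387}{64}\right)^{2} = \frac{40793769}{4096}$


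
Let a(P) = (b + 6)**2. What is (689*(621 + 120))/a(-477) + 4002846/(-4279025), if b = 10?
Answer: 2183627206149/1095430400 ≈ 1993.4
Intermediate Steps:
a(P) = 256 (a(P) = (10 + 6)**2 = 16**2 = 256)
(689*(621 + 120))/a(-477) + 4002846/(-4279025) = (689*(621 + 120))/256 + 4002846/(-4279025) = (689*741)*(1/256) + 4002846*(-1/4279025) = 510549*(1/256) - 4002846/4279025 = 510549/256 - 4002846/4279025 = 2183627206149/1095430400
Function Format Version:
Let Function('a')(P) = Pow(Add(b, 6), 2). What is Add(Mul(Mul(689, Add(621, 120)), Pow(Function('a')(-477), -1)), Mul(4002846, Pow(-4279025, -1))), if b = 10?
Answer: Rational(2183627206149, 1095430400) ≈ 1993.4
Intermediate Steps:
Function('a')(P) = 256 (Function('a')(P) = Pow(Add(10, 6), 2) = Pow(16, 2) = 256)
Add(Mul(Mul(689, Add(621, 120)), Pow(Function('a')(-477), -1)), Mul(4002846, Pow(-4279025, -1))) = Add(Mul(Mul(689, Add(621, 120)), Pow(256, -1)), Mul(4002846, Pow(-4279025, -1))) = Add(Mul(Mul(689, 741), Rational(1, 256)), Mul(4002846, Rational(-1, 4279025))) = Add(Mul(510549, Rational(1, 256)), Rational(-4002846, 4279025)) = Add(Rational(510549, 256), Rational(-4002846, 4279025)) = Rational(2183627206149, 1095430400)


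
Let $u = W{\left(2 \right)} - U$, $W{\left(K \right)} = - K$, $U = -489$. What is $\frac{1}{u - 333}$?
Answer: $\frac{1}{154} \approx 0.0064935$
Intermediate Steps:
$u = 487$ ($u = \left(-1\right) 2 - -489 = -2 + 489 = 487$)
$\frac{1}{u - 333} = \frac{1}{487 - 333} = \frac{1}{154}$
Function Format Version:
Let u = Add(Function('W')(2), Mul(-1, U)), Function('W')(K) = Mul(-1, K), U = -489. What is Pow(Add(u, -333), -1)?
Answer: Rational(1, 154) ≈ 0.0064935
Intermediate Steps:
u = 487 (u = Add(Mul(-1, 2), Mul(-1, -489)) = Add(-2, 489) = 487)
Pow(Add(u, -333), -1) = Pow(Add(487, -333), -1) = Pow(154, -1) = Rational(1, 154)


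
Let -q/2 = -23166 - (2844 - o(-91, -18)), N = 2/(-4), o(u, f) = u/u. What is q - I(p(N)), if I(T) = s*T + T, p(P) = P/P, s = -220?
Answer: 52237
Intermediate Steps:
o(u, f) = 1
N = -½ (N = 2*(-¼) = -½ ≈ -0.50000)
p(P) = 1
I(T) = -219*T (I(T) = -220*T + T = -219*T)
q = 52018 (q = -2*(-23166 - (2844 - 1*1)) = -2*(-23166 - (2844 - 1)) = -2*(-23166 - 1*2843) = -2*(-23166 - 2843) = -2*(-26009) = 52018)
q - I(p(N)) = 52018 - (-219) = 52018 - 1*(-219) = 52018 + 219 = 52237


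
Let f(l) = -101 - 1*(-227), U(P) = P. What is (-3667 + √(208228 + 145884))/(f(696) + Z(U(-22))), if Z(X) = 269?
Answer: -3667/395 + 8*√5533/395 ≈ -7.7770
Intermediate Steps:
f(l) = 126 (f(l) = -101 + 227 = 126)
(-3667 + √(208228 + 145884))/(f(696) + Z(U(-22))) = (-3667 + √(208228 + 145884))/(126 + 269) = (-3667 + √354112)/395 = (-3667 + 8*√5533)*(1/395) = -3667/395 + 8*√5533/395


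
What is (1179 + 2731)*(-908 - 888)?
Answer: -7022360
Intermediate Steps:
(1179 + 2731)*(-908 - 888) = 3910*(-1796) = -7022360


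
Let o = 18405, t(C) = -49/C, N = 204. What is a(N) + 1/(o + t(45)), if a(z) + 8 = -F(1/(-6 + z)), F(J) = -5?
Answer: -2484483/828176 ≈ -2.9999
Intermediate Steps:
a(z) = -3 (a(z) = -8 - 1*(-5) = -8 + 5 = -3)
a(N) + 1/(o + t(45)) = -3 + 1/(18405 - 49/45) = -3 + 1/(828176/45) = -3 + 45/828176 = -2484483/828176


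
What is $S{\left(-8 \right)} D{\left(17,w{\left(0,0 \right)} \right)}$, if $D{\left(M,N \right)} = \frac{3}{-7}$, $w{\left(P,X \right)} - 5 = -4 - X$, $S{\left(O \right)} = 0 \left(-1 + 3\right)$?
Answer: $0$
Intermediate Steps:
$S{\left(O \right)} = 0$ ($S{\left(O \right)} = 0 \cdot 2 = 0$)
$w{\left(P,X \right)} = 1 - X$ ($w{\left(P,X \right)} = 5 - \left(4 + X\right) = 1 - X$)
$D{\left(M,N \right)} = - \frac{3}{7}$ ($D{\left(M,N \right)} = 3 \left(- \frac{1}{7}\right) = - \frac{3}{7}$)
$S{\left(-8 \right)} D{\left(17,w{\left(0,0 \right)} \right)} = 0 \left(- \frac{3}{7}\right) = 0$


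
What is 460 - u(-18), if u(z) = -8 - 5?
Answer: 473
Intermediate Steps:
u(z) = -13
460 - u(-18) = 460 - 1*(-13) = 460 + 13 = 473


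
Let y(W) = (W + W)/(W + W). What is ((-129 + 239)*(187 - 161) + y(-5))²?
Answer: 8185321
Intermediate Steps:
y(W) = 1 (y(W) = (2*W)/((2*W)) = (2*W)*(1/(2*W)) = 1)
((-129 + 239)*(187 - 161) + y(-5))² = ((-129 + 239)*(187 - 161) + 1)² = (110*26 + 1)² = (2860 + 1)² = 2861² = 8185321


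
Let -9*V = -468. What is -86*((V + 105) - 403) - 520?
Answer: 20636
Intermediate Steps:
V = 52 (V = -⅑*(-468) = 52)
-86*((V + 105) - 403) - 520 = -86*((52 + 105) - 403) - 520 = -86*(157 - 403) - 520 = -86*(-246) - 520 = 21156 - 520 = 20636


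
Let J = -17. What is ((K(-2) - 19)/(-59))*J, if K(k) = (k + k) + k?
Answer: -425/59 ≈ -7.2034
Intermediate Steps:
K(k) = 3*k (K(k) = 2*k + k = 3*k)
((K(-2) - 19)/(-59))*J = ((3*(-2) - 19)/(-59))*(-17) = -(-6 - 19)/59*(-17) = -1/59*(-25)*(-17) = (25/59)*(-17) = -425/59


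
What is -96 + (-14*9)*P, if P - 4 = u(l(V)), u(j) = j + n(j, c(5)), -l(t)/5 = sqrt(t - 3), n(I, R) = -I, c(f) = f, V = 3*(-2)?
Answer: -600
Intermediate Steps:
V = -6
l(t) = -5*sqrt(-3 + t) (l(t) = -5*sqrt(t - 3) = -5*sqrt(-3 + t))
u(j) = 0 (u(j) = j - j = 0)
P = 4 (P = 4 + 0 = 4)
-96 + (-14*9)*P = -96 - 14*9*4 = -96 - 126*4 = -96 - 504 = -600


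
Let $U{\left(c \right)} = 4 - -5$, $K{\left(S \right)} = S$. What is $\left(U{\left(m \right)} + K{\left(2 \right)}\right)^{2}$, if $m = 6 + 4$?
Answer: $121$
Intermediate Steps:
$m = 10$
$U{\left(c \right)} = 9$ ($U{\left(c \right)} = 4 + 5 = 9$)
$\left(U{\left(m \right)} + K{\left(2 \right)}\right)^{2} = \left(9 + 2\right)^{2} = 11^{2} = 121$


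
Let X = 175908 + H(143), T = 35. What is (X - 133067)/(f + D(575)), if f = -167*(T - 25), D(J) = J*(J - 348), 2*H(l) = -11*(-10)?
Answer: 42896/128855 ≈ 0.33290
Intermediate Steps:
H(l) = 55 (H(l) = (-11*(-10))/2 = (1/2)*110 = 55)
D(J) = J*(-348 + J)
X = 175963 (X = 175908 + 55 = 175963)
f = -1670 (f = -167*(35 - 25) = -167*10 = -1670)
(X - 133067)/(f + D(575)) = (175963 - 133067)/(-1670 + 575*(-348 + 575)) = 42896/(-1670 + 575*227) = 42896/(-1670 + 130525) = 42896/128855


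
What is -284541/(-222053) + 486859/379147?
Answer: 215991368054/84190728791 ≈ 2.5655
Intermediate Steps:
-284541/(-222053) + 486859/379147 = -284541*(-1/222053) + 486859*(1/379147) = 284541/222053 + 486859/379147 = 215991368054/84190728791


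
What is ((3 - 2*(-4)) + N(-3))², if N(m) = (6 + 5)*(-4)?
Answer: 1089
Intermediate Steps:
N(m) = -44 (N(m) = 11*(-4) = -44)
((3 - 2*(-4)) + N(-3))² = ((3 - 2*(-4)) - 44)² = ((3 + 8) - 44)² = (11 - 44)² = (-33)² = 1089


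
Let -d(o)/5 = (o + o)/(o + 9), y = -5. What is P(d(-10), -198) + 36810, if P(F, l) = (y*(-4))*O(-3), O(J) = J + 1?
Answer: 36770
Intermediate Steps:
O(J) = 1 + J
d(o) = -10*o/(9 + o) (d(o) = -5*(o + o)/(o + 9) = -5*2*o/(9 + o) = -10*o/(9 + o))
P(F, l) = -40 (P(F, l) = (-5*(-4))*(1 - 3) = 20*(-2) = -40)
P(d(-10), -198) + 36810 = -40 + 36810 = 36770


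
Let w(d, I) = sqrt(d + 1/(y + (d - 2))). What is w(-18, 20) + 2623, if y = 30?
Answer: 2623 + I*sqrt(1790)/10 ≈ 2623.0 + 4.2308*I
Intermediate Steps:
w(d, I) = sqrt(d + 1/(28 + d)) (w(d, I) = sqrt(d + 1/(30 + (d - 2))) = sqrt(d + 1/(30 + (-2 + d))) = sqrt(d + 1/(28 + d)))
w(-18, 20) + 2623 = sqrt((1 - 18*(28 - 18))/(28 - 18)) + 2623 = sqrt((1 - 18*10)/10) + 2623 = sqrt((1 - 180)/10) + 2623 = sqrt((1/10)*(-179)) + 2623 = sqrt(-179/10) + 2623 = I*sqrt(1790)/10 + 2623 = 2623 + I*sqrt(1790)/10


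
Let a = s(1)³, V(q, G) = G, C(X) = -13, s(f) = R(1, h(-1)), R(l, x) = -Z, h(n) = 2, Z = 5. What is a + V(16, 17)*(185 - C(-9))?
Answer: 3241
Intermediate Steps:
R(l, x) = -5 (R(l, x) = -1*5 = -5)
s(f) = -5
a = -125 (a = (-5)³ = -125)
a + V(16, 17)*(185 - C(-9)) = -125 + 17*(185 - 1*(-13)) = -125 + 17*(185 + 13) = -125 + 17*198 = -125 + 3366 = 3241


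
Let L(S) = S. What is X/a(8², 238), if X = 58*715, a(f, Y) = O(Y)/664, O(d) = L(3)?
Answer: 27536080/3 ≈ 9.1787e+6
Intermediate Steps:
O(d) = 3
a(f, Y) = 3/664
X = 41470
X/a(8², 238) = 41470/(3/664) = 41470*(664/3) = 27536080/3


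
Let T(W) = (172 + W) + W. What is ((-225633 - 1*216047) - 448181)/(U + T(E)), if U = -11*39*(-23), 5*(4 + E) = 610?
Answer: -889861/10275 ≈ -86.604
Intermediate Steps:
E = 118 (E = -4 + (1/5)*610 = -4 + 122 = 118)
U = 9867 (U = -429*(-23) = 9867)
T(W) = 172 + 2*W
((-225633 - 1*216047) - 448181)/(U + T(E)) = ((-225633 - 1*216047) - 448181)/(9867 + (172 + 2*118)) = ((-225633 - 216047) - 448181)/(9867 + (172 + 236)) = (-441680 - 448181)/(9867 + 408) = -889861/10275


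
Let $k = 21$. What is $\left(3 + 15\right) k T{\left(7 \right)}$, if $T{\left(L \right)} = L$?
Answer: $2646$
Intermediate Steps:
$\left(3 + 15\right) k T{\left(7 \right)} = \left(3 + 15\right) 21 \cdot 7 = 18 \cdot 21 \cdot 7 = 378 \cdot 7 = 2646$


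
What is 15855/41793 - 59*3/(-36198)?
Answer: 64590739/168091446 ≈ 0.38426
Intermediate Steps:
15855/41793 - 59*3/(-36198) = 15855*(1/41793) - 177*(-1/36198) = 5285/13931 + 59/12066 = 64590739/168091446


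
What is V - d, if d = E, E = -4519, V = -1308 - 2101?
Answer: 1110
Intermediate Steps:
V = -3409
d = -4519
V - d = -3409 - 1*(-4519) = -3409 + 4519 = 1110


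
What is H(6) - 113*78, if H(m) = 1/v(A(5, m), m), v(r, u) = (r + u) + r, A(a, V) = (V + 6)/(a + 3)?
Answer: -79325/9 ≈ -8813.9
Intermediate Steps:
A(a, V) = (6 + V)/(3 + a)
v(r, u) = u + 2*r
H(m) = 1/(3/2 + 5*m/4) (H(m) = 1/(m + 2*((6 + m)/(3 + 5))) = 1/(m + 2*((6 + m)/8)) = 1/(m + 2*(¾ + m/8)) = 1/(m + (3/2 + m/4)) = 1/(3/2 + 5*m/4))
H(6) - 113*78 = 4/(6 + 5*6) - 113*78 = 4/(6 + 30) - 8814 = 4/36 - 8814 = 4*(1/36) - 8814 = ⅑ - 8814 = -79325/9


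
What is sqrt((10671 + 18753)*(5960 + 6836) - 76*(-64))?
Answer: 8*sqrt(5883037) ≈ 19404.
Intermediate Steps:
sqrt((10671 + 18753)*(5960 + 6836) - 76*(-64)) = sqrt(29424*12796 + 4864) = sqrt(376509504 + 4864) = sqrt(376514368) = 8*sqrt(5883037)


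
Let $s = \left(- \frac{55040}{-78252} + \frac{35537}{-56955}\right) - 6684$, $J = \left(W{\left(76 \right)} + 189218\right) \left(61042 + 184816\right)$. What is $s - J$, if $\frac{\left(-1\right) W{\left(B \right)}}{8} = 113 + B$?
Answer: $- \frac{17139913219411378937}{371403555} \approx -4.6149 \cdot 10^{10}$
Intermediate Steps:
$W{\left(B \right)} = -904 - 8 B$ ($W{\left(B \right)} = - 8 \left(113 + B\right) = -904 - 8 B$)
$J = 46149021748$ ($J = \left(\left(-904 - 608\right) + 189218\right) \left(61042 + 184816\right) = \left(\left(-904 - 608\right) + 189218\right) 245858 = \left(-1512 + 189218\right) 245858 = 187706 \cdot 245858 = 46149021748$)
$s = - \frac{2482431864797}{371403555}$ ($s = \left(\left(-55040\right) \left(- \frac{1}{78252}\right) + 35537 \left(- \frac{1}{56955}\right)\right) - 6684 = \left(\frac{13760}{19563} - \frac{35537}{56955}\right) - 6684 = \frac{29496823}{371403555} - 6684 = - \frac{2482431864797}{371403555} \approx -6683.9$)
$s - J = - \frac{2482431864797}{371403555} - 46149021748 = - \frac{17139913219411378937}{371403555}$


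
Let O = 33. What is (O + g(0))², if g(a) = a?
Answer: 1089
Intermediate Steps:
(O + g(0))² = (33 + 0)² = 33² = 1089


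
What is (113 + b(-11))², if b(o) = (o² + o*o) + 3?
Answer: 128164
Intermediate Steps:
b(o) = 3 + 2*o² (b(o) = (o² + o²) + 3 = 2*o² + 3 = 3 + 2*o²)
(113 + b(-11))² = (113 + (3 + 2*(-11)²))² = (113 + (3 + 2*121))² = (113 + (3 + 242))² = (113 + 245)² = 358² = 128164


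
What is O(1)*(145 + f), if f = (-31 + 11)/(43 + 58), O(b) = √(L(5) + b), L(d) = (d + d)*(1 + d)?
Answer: 14625*√61/101 ≈ 1130.9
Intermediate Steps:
L(d) = 2*d*(1 + d) (L(d) = (2*d)*(1 + d) = 2*d*(1 + d))
O(b) = √(60 + b) (O(b) = √(2*5*(1 + 5) + b) = √(2*5*6 + b) = √(60 + b))
f = -20/101 ≈ -0.19802
O(1)*(145 + f) = √(60 + 1)*(145 - 20/101) = √61*(14625/101) = 14625*√61/101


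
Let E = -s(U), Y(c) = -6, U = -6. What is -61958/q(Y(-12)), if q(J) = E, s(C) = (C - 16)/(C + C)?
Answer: 371748/11 ≈ 33795.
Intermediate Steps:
s(C) = (-16 + C)/(2*C) (s(C) = (-16 + C)/((2*C)) = (-16 + C)*(1/(2*C)) = (-16 + C)/(2*C))
E = -11/6 (E = -(-16 - 6)/(2*(-6)) = -(-1)*(-22)/(2*6) = -1*11/6 = -11/6 ≈ -1.8333)
q(J) = -11/6
-61958/q(Y(-12)) = -61958/(-11/6) = -61958*(-6/11) = 371748/11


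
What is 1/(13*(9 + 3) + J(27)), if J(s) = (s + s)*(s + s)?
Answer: 1/3072 ≈ 0.00032552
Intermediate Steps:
J(s) = 4*s² (J(s) = (2*s)*(2*s) = 4*s²)
1/(13*(9 + 3) + J(27)) = 1/(13*(9 + 3) + 4*27²) = 1/(13*12 + 4*729) = 1/(156 + 2916) = 1/3072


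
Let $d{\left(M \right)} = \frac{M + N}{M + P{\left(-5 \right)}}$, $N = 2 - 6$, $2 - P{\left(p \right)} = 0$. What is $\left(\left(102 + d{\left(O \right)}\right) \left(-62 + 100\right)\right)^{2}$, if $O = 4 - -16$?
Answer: $\frac{1843843600}{121} \approx 1.5238 \cdot 10^{7}$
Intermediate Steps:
$P{\left(p \right)} = 2$ ($P{\left(p \right)} = 2 - 0 = 2 + 0 = 2$)
$N = -4$ ($N = 2 - 6 = -4$)
$O = 20$ ($O = 4 + 16 = 20$)
$d{\left(M \right)} = \frac{-4 + M}{2 + M}$ ($d{\left(M \right)} = \frac{M - 4}{M + 2} = \frac{-4 + M}{2 + M}$)
$\left(\left(102 + d{\left(O \right)}\right) \left(-62 + 100\right)\right)^{2} = \left(\left(102 + \frac{-4 + 20}{2 + 20}\right) \left(-62 + 100\right)\right)^{2} = \left(\left(102 + \frac{1}{22} \cdot 16\right) 38\right)^{2} = \left(\left(102 + \frac{8}{11}\right) 38\right)^{2} = \left(\frac{1130}{11} \cdot 38\right)^{2} = \left(\frac{42940}{11}\right)^{2} = \frac{1843843600}{121}$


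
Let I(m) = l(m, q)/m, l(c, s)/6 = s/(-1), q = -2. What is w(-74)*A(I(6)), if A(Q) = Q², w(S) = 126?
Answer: 504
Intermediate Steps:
l(c, s) = -6*s (l(c, s) = 6*(s/(-1)) = 6*(s*(-1)) = 6*(-s) = -6*s)
I(m) = 12/m (I(m) = (-6*(-2))/m = 12/m)
w(-74)*A(I(6)) = 126*(12/6)² = 126*(12*(⅙))² = 126*2² = 126*4 = 504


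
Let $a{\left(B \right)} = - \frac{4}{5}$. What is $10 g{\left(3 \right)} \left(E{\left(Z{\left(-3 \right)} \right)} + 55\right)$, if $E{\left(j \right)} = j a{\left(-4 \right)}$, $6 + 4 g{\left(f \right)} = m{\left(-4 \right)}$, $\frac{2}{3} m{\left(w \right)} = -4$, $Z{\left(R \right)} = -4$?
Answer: $-1746$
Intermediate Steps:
$a{\left(B \right)} = - \frac{4}{5}$ ($a{\left(B \right)} = \left(-4\right) \frac{1}{5} = - \frac{4}{5}$)
$m{\left(w \right)} = -6$ ($m{\left(w \right)} = \frac{3}{2} \left(-4\right) = -6$)
$g{\left(f \right)} = -3$ ($g{\left(f \right)} = - \frac{3}{2} + \frac{1}{4} \left(-6\right) = - \frac{3}{2} - \frac{3}{2} = -3$)
$E{\left(j \right)} = - \frac{4 j}{5}$ ($E{\left(j \right)} = j \left(- \frac{4}{5}\right) = - \frac{4 j}{5}$)
$10 g{\left(3 \right)} \left(E{\left(Z{\left(-3 \right)} \right)} + 55\right) = 10 \left(-3\right) \left(\left(- \frac{4}{5}\right) \left(-4\right) + 55\right) = - 30 \left(\frac{16}{5} + 55\right) = \left(-30\right) \frac{291}{5} = -1746$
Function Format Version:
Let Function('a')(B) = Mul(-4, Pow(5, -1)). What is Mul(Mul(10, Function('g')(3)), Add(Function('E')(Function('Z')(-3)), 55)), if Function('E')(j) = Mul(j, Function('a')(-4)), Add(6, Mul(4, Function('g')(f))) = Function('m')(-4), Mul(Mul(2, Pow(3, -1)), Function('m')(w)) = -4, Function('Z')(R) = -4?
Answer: -1746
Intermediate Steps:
Function('a')(B) = Rational(-4, 5) (Function('a')(B) = Mul(-4, Rational(1, 5)) = Rational(-4, 5))
Function('m')(w) = -6 (Function('m')(w) = Mul(Rational(3, 2), -4) = -6)
Function('g')(f) = -3 (Function('g')(f) = Add(Rational(-3, 2), Mul(Rational(1, 4), -6)) = Add(Rational(-3, 2), Rational(-3, 2)) = -3)
Function('E')(j) = Mul(Rational(-4, 5), j) (Function('E')(j) = Mul(j, Rational(-4, 5)) = Mul(Rational(-4, 5), j))
Mul(Mul(10, Function('g')(3)), Add(Function('E')(Function('Z')(-3)), 55)) = Mul(Mul(10, -3), Add(Mul(Rational(-4, 5), -4), 55)) = Mul(-30, Add(Rational(16, 5), 55)) = Mul(-30, Rational(291, 5)) = -1746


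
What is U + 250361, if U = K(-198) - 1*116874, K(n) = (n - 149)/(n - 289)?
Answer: 65008516/487 ≈ 1.3349e+5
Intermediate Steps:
K(n) = (-149 + n)/(-289 + n)
U = -56917291/487 (U = (-149 - 198)/(-289 - 198) - 1*116874 = -347/(-487) - 116874 = -1/487*(-347) - 116874 = 347/487 - 116874 = -56917291/487 ≈ -1.1687e+5)
U + 250361 = -56917291/487 + 250361 = 65008516/487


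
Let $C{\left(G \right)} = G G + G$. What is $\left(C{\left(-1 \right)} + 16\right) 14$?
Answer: $224$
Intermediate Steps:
$C{\left(G \right)} = G + G^{2}$ ($C{\left(G \right)} = G^{2} + G = G + G^{2}$)
$\left(C{\left(-1 \right)} + 16\right) 14 = \left(- (1 - 1) + 16\right) 14 = \left(\left(-1\right) 0 + 16\right) 14 = \left(0 + 16\right) 14 = 16 \cdot 14 = 224$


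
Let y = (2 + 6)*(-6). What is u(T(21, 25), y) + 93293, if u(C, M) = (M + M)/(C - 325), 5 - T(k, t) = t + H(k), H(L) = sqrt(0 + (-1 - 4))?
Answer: 1110469891/11903 - 48*I*sqrt(5)/59515 ≈ 93293.0 - 0.0018034*I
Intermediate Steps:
H(L) = I*sqrt(5) (H(L) = sqrt(0 - 5) = sqrt(-5) = I*sqrt(5))
T(k, t) = 5 - t - I*sqrt(5) (T(k, t) = 5 - (t + I*sqrt(5)) = 5 + (-t - I*sqrt(5)) = 5 - t - I*sqrt(5))
y = -48 (y = 8*(-6) = -48)
u(C, M) = 2*M/(-325 + C) (u(C, M) = (2*M)/(-325 + C) = 2*M/(-325 + C))
u(T(21, 25), y) + 93293 = 2*(-48)/(-325 + (5 - 1*25 - I*sqrt(5))) + 93293 = 2*(-48)/(-325 + (5 - 25 - I*sqrt(5))) + 93293 = 2*(-48)/(-325 + (-20 - I*sqrt(5))) + 93293 = 2*(-48)/(-345 - I*sqrt(5)) + 93293 = -96/(-345 - I*sqrt(5)) + 93293 = 93293 - 96/(-345 - I*sqrt(5))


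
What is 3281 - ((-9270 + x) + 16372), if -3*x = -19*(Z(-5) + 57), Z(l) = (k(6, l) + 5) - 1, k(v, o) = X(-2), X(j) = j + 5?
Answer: -12679/3 ≈ -4226.3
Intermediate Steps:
X(j) = 5 + j
k(v, o) = 3 (k(v, o) = 5 - 2 = 3)
Z(l) = 7 (Z(l) = (3 + 5) - 1 = 8 - 1 = 7)
x = 1216/3 (x = -(-19)*(7 + 57)/3 = -(-19)*64/3 = -1/3*(-1216) = 1216/3 ≈ 405.33)
3281 - ((-9270 + x) + 16372) = 3281 - ((-9270 + 1216/3) + 16372) = 3281 - (-26594/3 + 16372) = 3281 - 1*22522/3 = 3281 - 22522/3 = -12679/3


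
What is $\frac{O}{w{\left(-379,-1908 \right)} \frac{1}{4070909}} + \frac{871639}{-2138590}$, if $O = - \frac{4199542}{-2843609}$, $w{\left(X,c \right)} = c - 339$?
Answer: $- \frac{36566804233819608317}{13664712044133570} \approx -2676.0$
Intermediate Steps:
$w{\left(X,c \right)} = -339 + c$
$O = \frac{4199542}{2843609}$ ($O = \left(-4199542\right) \left(- \frac{1}{2843609}\right) = \frac{4199542}{2843609} \approx 1.4768$)
$\frac{O}{w{\left(-379,-1908 \right)} \frac{1}{4070909}} + \frac{871639}{-2138590} = \frac{4199542}{2843609 \frac{-339 - 1908}{4070909}} + \frac{871639}{-2138590} = \frac{4199542}{2843609 \left(\left(-2247\right) \frac{1}{4070909}\right)} + 871639 \left(- \frac{1}{2138590}\right) = \frac{4199542}{2843609 \left(- \frac{2247}{4070909}\right)} - \frac{871639}{2138590} = \frac{4199542}{2843609} \left(- \frac{4070909}{2247}\right) - \frac{871639}{2138590} = - \frac{17095953323678}{6389589423} - \frac{871639}{2138590} = - \frac{36566804233819608317}{13664712044133570}$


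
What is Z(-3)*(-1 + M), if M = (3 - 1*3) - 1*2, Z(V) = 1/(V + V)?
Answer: ½ ≈ 0.50000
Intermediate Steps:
Z(V) = 1/(2*V)
M = -2 (M = (3 - 3) - 2 = 0 - 2 = -2)
Z(-3)*(-1 + M) = ((½)/(-3))*(-1 - 2) = ((½)*(-⅓))*(-3) = -⅙*(-3) = ½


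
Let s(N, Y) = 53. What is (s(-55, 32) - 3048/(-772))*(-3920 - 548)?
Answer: -49107788/193 ≈ -2.5444e+5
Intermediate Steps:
(s(-55, 32) - 3048/(-772))*(-3920 - 548) = (53 - 3048/(-772))*(-3920 - 548) = (53 - 3048*(-1/772))*(-4468) = (53 + 762/193)*(-4468) = (10991/193)*(-4468) = -49107788/193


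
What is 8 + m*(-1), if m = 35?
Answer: -27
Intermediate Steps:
8 + m*(-1) = 8 + 35*(-1) = 8 - 35 = -27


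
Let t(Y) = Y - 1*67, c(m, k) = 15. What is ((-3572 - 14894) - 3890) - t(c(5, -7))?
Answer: -22304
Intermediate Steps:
t(Y) = -67 + Y (t(Y) = Y - 67 = -67 + Y)
((-3572 - 14894) - 3890) - t(c(5, -7)) = ((-3572 - 14894) - 3890) - (-67 + 15) = (-18466 - 3890) - 1*(-52) = -22356 + 52 = -22304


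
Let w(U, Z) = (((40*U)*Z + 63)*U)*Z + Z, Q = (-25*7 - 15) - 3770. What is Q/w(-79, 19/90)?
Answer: -801900/2040277 ≈ -0.39303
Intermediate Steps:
Q = -3960 (Q = (-175 - 15) - 3770 = -190 - 3770 = -3960)
w(U, Z) = Z + U*Z*(63 + 40*U*Z) (w(U, Z) = ((40*U*Z + 63)*U)*Z + Z = ((63 + 40*U*Z)*U)*Z + Z = (U*(63 + 40*U*Z))*Z + Z = U*Z*(63 + 40*U*Z) + Z = Z + U*Z*(63 + 40*U*Z))
Q/w(-79, 19/90) = -3960*90/(19*(1 + 63*(-79) + 40*(19/90)*(-79)²)) = -3960*90/(19*(1 - 4977 + 40*(19*(1/90))*6241)) = -3960*90/(19*(1 - 4977 + 40*(19/90)*6241)) = -3960*90/(19*(1 - 4977 + 474316/9)) = -3960/((19/90)*(429532/9)) = -3960/4080554/405 = -3960*405/4080554 = -801900/2040277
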